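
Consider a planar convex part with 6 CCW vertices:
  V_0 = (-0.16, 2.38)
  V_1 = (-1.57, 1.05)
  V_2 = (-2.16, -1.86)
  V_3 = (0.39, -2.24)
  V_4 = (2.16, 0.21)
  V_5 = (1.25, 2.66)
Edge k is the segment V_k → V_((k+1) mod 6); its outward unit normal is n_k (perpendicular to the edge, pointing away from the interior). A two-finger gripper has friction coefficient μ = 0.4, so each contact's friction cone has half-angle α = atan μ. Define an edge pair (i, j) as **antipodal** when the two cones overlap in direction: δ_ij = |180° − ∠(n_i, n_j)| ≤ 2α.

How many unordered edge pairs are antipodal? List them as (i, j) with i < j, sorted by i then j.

count = 5; pairs: (0,3), (1,3), (1,4), (2,5), (3,5)

α = atan 0.4 = 21.80°;  2α = 43.60°
n_0 = (-0.6862, +0.7274)
n_1 = (-0.9801, +0.1987)
n_2 = (-0.1474, -0.9891)
n_3 = (+0.8106, -0.5856)
n_4 = (+0.9374, +0.3482)
n_5 = (-0.1948, +0.9808)
  (0,1): δ = 144.79°  ·
  (0,2): δ = 51.80°  ·
  (0,3): δ = 10.83°  ✓
  (0,4): δ = 67.05°  ·
  (0,5): δ = 147.90°  ·
  (1,2): δ = 87.01°  ·
  (1,3): δ = 24.38°  ✓
  (1,4): δ = 31.84°  ✓
  (1,5): δ = 112.69°  ·
  (2,3): δ = 117.37°  ·
  (2,4): δ = 61.15°  ·
  (2,5): δ = 19.71°  ✓
  (3,4): δ = 123.78°  ·
  (3,5): δ = 42.92°  ✓
  (4,5): δ = 99.14°  ·
antipodal pairs: 5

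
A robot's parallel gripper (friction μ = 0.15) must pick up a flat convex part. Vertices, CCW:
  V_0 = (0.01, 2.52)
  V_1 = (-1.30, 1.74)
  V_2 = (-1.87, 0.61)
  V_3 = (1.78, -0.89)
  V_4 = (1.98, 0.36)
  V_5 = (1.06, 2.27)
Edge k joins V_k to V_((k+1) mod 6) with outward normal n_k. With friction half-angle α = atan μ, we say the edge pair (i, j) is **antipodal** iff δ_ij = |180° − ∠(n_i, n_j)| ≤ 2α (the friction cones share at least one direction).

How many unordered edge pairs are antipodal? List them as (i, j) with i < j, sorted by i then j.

count = 1; pairs: (2,5)

α = atan 0.15 = 8.53°;  2α = 17.06°
n_0 = (-0.5116, +0.8592)
n_1 = (-0.8928, +0.4504)
n_2 = (-0.3801, -0.9249)
n_3 = (+0.9874, -0.1580)
n_4 = (+0.9009, +0.4340)
n_5 = (+0.2316, +0.9728)
  (0,1): δ = 147.54°  ·
  (0,2): δ = 53.11°  ·
  (0,3): δ = 50.14°  ·
  (0,4): δ = 84.95°  ·
  (0,5): δ = 135.84°  ·
  (1,2): δ = 85.57°  ·
  (1,3): δ = 17.68°  ·
  (1,4): δ = 52.49°  ·
  (1,5): δ = 103.38°  ·
  (2,3): δ = 76.75°  ·
  (2,4): δ = 41.94°  ·
  (2,5): δ = 8.95°  ✓
  (3,4): δ = 145.19°  ·
  (3,5): δ = 94.30°  ·
  (4,5): δ = 129.11°  ·
antipodal pairs: 1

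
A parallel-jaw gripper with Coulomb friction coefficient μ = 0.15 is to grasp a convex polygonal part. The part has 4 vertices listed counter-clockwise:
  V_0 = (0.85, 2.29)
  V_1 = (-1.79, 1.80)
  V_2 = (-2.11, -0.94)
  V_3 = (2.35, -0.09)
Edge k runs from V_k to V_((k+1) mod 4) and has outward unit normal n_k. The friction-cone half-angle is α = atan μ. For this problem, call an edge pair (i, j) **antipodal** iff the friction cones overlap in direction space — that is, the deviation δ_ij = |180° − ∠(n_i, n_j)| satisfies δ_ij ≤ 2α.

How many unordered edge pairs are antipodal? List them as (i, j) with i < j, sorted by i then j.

count = 1; pairs: (0,2)

α = atan 0.15 = 8.53°;  2α = 17.06°
n_0 = (-0.1825, +0.9832)
n_1 = (-0.9932, +0.1160)
n_2 = (+0.1872, -0.9823)
n_3 = (+0.8460, +0.5332)
  (0,1): δ = 107.18°  ·
  (0,2): δ = 0.28°  ✓
  (0,3): δ = 111.71°  ·
  (1,2): δ = 72.55°  ·
  (1,3): δ = 38.88°  ·
  (2,3): δ = 68.57°  ·
antipodal pairs: 1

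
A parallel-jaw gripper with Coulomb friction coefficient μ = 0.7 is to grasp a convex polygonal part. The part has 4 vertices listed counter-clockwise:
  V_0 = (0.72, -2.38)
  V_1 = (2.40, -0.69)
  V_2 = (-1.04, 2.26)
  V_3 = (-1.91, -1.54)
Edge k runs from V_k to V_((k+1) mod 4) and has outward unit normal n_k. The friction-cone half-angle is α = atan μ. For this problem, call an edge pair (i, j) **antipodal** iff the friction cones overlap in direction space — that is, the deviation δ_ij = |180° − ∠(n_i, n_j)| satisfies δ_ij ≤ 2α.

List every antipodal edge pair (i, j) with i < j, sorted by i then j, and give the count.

count = 3; pairs: (0,2), (1,2), (1,3)

α = atan 0.7 = 34.99°;  2α = 69.98°
n_0 = (+0.7092, -0.7050)
n_1 = (+0.6510, +0.7591)
n_2 = (-0.9748, +0.2232)
n_3 = (-0.3042, -0.9526)
  (0,1): δ = 85.79°  ·
  (0,2): δ = 31.93°  ✓
  (0,3): δ = 117.12°  ·
  (1,2): δ = 62.28°  ✓
  (1,3): δ = 22.90°  ✓
  (2,3): δ = 94.82°  ·
antipodal pairs: 3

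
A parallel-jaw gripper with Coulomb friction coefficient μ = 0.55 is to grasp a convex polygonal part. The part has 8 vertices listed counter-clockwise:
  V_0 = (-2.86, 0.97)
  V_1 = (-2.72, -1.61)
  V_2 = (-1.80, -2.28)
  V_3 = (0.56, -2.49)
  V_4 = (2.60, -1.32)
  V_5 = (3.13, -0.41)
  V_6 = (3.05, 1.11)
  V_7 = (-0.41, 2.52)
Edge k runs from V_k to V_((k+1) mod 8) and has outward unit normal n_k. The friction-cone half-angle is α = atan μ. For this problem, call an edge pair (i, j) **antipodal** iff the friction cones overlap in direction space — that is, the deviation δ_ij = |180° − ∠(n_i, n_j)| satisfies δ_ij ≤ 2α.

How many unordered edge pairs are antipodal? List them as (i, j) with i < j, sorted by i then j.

α = atan 0.55 = 28.81°;  2α = 57.62°
n_0 = (-0.9985, -0.0542)
n_1 = (-0.5887, -0.8084)
n_2 = (-0.0886, -0.9961)
n_3 = (+0.4975, -0.8675)
n_4 = (+0.8641, -0.5033)
n_5 = (+0.9986, +0.0526)
n_6 = (+0.3774, +0.9261)
n_7 = (-0.5346, +0.8451)
  (0,1): δ = 129.17°  ·
  (0,2): δ = 98.19°  ·
  (0,3): δ = 63.27°  ·
  (0,4): δ = 33.32°  ✓
  (0,5): δ = 0.09°  ✓
  (0,6): δ = 64.72°  ·
  (0,7): δ = 119.21°  ·
  (1,2): δ = 149.02°  ·
  (1,3): δ = 114.10°  ·
  (1,4): δ = 84.15°  ·
  (1,5): δ = 50.92°  ✓
  (1,6): δ = 13.89°  ✓
  (1,7): δ = 68.38°  ·
  (2,3): δ = 145.08°  ·
  (2,4): δ = 115.13°  ·
  (2,5): δ = 81.90°  ·
  (2,6): δ = 17.09°  ✓
  (2,7): δ = 37.40°  ✓
  (3,4): δ = 150.05°  ·
  (3,5): δ = 116.82°  ·
  (3,6): δ = 52.01°  ✓
  (3,7): δ = 2.48°  ✓
  (4,5): δ = 146.77°  ·
  (4,6): δ = 81.95°  ·
  (4,7): δ = 27.46°  ✓
  (5,6): δ = 115.18°  ·
  (5,7): δ = 60.69°  ·
  (6,7): δ = 125.51°  ·
antipodal pairs: 9

count = 9; pairs: (0,4), (0,5), (1,5), (1,6), (2,6), (2,7), (3,6), (3,7), (4,7)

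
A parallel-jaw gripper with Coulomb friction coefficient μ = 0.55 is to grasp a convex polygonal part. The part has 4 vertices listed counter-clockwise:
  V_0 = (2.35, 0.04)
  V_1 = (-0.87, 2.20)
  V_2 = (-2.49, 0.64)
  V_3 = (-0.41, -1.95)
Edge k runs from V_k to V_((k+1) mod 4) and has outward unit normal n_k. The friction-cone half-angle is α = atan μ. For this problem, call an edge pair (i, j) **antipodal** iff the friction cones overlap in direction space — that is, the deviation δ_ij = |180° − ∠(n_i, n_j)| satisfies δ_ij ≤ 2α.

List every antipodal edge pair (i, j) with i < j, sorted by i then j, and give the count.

count = 2; pairs: (0,2), (1,3)

α = atan 0.55 = 28.81°;  2α = 57.62°
n_0 = (+0.5571, +0.8305)
n_1 = (-0.6936, +0.7203)
n_2 = (-0.7797, -0.6262)
n_3 = (+0.5848, -0.8111)
  (0,1): δ = 102.23°  ·
  (0,2): δ = 17.38°  ✓
  (0,3): δ = 69.65°  ·
  (1,2): δ = 95.15°  ·
  (1,3): δ = 8.13°  ✓
  (2,3): δ = 92.98°  ·
antipodal pairs: 2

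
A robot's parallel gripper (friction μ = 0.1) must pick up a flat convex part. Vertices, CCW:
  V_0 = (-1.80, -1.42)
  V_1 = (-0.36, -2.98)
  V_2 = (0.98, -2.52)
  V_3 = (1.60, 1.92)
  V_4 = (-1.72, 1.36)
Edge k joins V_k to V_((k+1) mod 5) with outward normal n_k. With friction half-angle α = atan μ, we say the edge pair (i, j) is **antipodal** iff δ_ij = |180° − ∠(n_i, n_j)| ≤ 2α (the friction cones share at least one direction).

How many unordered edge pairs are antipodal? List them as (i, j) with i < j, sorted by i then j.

α = atan 0.1 = 5.71°;  2α = 11.42°
n_0 = (-0.7348, -0.6783)
n_1 = (+0.3247, -0.9458)
n_2 = (+0.9904, -0.1383)
n_3 = (-0.1663, +0.9861)
n_4 = (-0.9996, +0.0288)
  (0,1): δ = 113.76°  ·
  (0,2): δ = 50.66°  ·
  (0,3): δ = 56.86°  ·
  (0,4): δ = 135.64°  ·
  (1,2): δ = 116.90°  ·
  (1,3): δ = 9.37°  ✓
  (1,4): δ = 69.41°  ·
  (2,3): δ = 72.48°  ·
  (2,4): δ = 6.30°  ✓
  (3,4): δ = 101.22°  ·
antipodal pairs: 2

count = 2; pairs: (1,3), (2,4)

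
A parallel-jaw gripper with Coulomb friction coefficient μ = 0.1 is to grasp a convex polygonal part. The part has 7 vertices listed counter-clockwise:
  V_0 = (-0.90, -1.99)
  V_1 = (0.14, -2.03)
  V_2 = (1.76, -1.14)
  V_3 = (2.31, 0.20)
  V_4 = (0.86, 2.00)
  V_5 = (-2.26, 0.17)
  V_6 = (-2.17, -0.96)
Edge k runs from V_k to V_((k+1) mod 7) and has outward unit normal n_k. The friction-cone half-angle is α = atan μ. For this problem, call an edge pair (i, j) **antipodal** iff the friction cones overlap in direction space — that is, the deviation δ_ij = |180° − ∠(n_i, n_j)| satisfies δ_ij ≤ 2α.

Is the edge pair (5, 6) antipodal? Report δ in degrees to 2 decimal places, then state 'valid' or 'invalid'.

α = atan 0.1 = 5.71°;  2α = 11.42°
edge 5: e_5 = (+0.09, -1.13);  n_5 = (-0.9968, -0.0794)
edge 6: e_6 = (+1.27, -1.03);  n_6 = (-0.6299, -0.7767)
∠(n_5, n_6) = 46.40°
δ = |180° − 46.40°| = 133.60°
133.60° > 2α = 11.42°  →  invalid

δ = 133.60°, invalid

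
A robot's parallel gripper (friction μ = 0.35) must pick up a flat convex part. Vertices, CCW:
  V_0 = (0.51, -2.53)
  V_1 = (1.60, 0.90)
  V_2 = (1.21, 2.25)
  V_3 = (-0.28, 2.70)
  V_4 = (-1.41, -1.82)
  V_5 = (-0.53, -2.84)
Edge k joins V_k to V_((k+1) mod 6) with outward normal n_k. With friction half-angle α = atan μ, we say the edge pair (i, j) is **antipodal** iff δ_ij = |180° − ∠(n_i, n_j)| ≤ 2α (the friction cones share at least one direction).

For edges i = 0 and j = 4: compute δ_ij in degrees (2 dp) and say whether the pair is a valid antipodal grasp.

δ = 58.42°, invalid

α = atan 0.35 = 19.29°;  2α = 38.58°
edge 0: e_0 = (+1.09, +3.43);  n_0 = (+0.9530, -0.3029)
edge 4: e_4 = (+0.88, -1.02);  n_4 = (-0.7572, -0.6532)
∠(n_0, n_4) = 121.58°
δ = |180° − 121.58°| = 58.42°
58.42° > 2α = 38.58°  →  invalid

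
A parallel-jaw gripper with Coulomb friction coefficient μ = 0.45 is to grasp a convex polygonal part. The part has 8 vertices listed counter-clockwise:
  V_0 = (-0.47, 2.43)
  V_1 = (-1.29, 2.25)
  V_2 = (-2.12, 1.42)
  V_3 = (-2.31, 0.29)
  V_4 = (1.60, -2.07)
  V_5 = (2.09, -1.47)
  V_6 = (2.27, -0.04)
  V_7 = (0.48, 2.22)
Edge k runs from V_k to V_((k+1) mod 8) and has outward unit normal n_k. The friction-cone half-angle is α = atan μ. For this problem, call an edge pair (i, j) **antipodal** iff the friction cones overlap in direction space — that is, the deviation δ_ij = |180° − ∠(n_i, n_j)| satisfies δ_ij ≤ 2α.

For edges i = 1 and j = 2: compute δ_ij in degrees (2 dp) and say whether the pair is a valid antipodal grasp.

δ = 144.54°, invalid

α = atan 0.45 = 24.23°;  2α = 48.46°
edge 1: e_1 = (-0.83, -0.83);  n_1 = (-0.7071, +0.7071)
edge 2: e_2 = (-0.19, -1.13);  n_2 = (-0.9862, +0.1658)
∠(n_1, n_2) = 35.46°
δ = |180° − 35.46°| = 144.54°
144.54° > 2α = 48.46°  →  invalid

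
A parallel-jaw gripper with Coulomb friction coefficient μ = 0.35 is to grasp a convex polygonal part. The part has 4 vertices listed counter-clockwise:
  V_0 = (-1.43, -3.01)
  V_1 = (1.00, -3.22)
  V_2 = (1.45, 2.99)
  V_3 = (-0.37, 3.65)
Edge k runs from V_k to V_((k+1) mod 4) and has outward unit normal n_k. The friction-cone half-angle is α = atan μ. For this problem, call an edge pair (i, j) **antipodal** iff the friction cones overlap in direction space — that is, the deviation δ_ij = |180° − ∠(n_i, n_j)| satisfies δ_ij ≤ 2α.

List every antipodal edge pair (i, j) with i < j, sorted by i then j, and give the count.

α = atan 0.35 = 19.29°;  2α = 38.58°
n_0 = (-0.0861, -0.9963)
n_1 = (+0.9974, -0.0723)
n_2 = (+0.3409, +0.9401)
n_3 = (-0.9876, +0.1572)
  (0,1): δ = 89.21°  ·
  (0,2): δ = 14.99°  ✓
  (0,3): δ = 85.90°  ·
  (1,2): δ = 105.79°  ·
  (1,3): δ = 4.90°  ✓
  (2,3): δ = 79.11°  ·
antipodal pairs: 2

count = 2; pairs: (0,2), (1,3)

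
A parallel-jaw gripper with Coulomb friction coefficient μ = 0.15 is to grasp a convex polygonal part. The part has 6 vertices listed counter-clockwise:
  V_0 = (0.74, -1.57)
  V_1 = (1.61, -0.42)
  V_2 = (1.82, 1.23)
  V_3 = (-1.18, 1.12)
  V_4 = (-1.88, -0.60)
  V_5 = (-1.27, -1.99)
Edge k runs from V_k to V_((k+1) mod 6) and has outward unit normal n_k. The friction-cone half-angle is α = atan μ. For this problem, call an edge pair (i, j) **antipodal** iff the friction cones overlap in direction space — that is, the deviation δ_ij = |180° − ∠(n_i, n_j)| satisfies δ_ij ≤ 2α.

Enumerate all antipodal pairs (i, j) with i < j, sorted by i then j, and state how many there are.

count = 3; pairs: (0,3), (1,3), (2,5)

α = atan 0.15 = 8.53°;  2α = 17.06°
n_0 = (+0.7975, -0.6033)
n_1 = (+0.9920, -0.1263)
n_2 = (-0.0366, +0.9993)
n_3 = (-0.9262, +0.3770)
n_4 = (-0.9157, -0.4019)
n_5 = (+0.2045, -0.9789)
  (0,1): δ = 150.14°  ·
  (0,2): δ = 50.79°  ·
  (0,3): δ = 14.96°  ✓
  (0,4): δ = 60.80°  ·
  (0,5): δ = 138.91°  ·
  (1,2): δ = 80.65°  ·
  (1,3): δ = 14.89°  ✓
  (1,4): δ = 30.95°  ·
  (1,5): δ = 109.06°  ·
  (2,3): δ = 114.25°  ·
  (2,4): δ = 68.41°  ·
  (2,5): δ = 9.70°  ✓
  (3,4): δ = 134.16°  ·
  (3,5): δ = 56.05°  ·
  (4,5): δ = 101.89°  ·
antipodal pairs: 3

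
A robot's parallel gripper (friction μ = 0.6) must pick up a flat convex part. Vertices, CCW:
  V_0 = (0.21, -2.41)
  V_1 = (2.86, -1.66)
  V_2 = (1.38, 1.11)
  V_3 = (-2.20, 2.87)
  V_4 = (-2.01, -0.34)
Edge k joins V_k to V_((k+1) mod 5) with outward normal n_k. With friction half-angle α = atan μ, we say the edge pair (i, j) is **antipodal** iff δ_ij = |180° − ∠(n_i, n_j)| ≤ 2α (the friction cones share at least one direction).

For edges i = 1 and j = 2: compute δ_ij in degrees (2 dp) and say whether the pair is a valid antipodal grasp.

α = atan 0.6 = 30.96°;  2α = 61.93°
edge 1: e_1 = (-1.48, +2.77);  n_1 = (+0.8820, +0.4712)
edge 2: e_2 = (-3.58, +1.76);  n_2 = (+0.4412, +0.8974)
∠(n_1, n_2) = 35.70°
δ = |180° − 35.70°| = 144.30°
144.30° > 2α = 61.93°  →  invalid

δ = 144.30°, invalid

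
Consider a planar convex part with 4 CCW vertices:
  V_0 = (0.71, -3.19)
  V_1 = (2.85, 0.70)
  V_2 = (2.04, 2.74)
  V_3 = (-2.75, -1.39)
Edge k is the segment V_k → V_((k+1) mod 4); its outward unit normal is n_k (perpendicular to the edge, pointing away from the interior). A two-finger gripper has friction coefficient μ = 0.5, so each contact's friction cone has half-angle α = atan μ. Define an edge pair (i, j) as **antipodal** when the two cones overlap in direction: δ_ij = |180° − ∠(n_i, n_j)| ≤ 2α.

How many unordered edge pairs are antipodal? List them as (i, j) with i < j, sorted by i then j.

count = 2; pairs: (0,2), (1,3)

α = atan 0.5 = 26.57°;  2α = 53.13°
n_0 = (+0.8762, -0.4820)
n_1 = (+0.9294, +0.3690)
n_2 = (-0.6530, +0.7574)
n_3 = (-0.4615, -0.8871)
  (0,1): δ = 129.53°  ·
  (0,2): δ = 20.42°  ✓
  (0,3): δ = 91.33°  ·
  (1,2): δ = 70.89°  ·
  (1,3): δ = 40.86°  ✓
  (2,3): δ = 68.25°  ·
antipodal pairs: 2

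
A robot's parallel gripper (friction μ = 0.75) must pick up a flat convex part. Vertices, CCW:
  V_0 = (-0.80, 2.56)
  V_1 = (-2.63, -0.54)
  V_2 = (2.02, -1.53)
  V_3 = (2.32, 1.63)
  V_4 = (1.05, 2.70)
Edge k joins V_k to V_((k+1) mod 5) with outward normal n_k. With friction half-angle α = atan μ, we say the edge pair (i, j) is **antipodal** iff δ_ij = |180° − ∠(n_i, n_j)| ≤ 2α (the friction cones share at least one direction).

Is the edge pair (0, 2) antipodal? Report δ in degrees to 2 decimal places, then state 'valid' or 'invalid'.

δ = 25.13°, valid

α = atan 0.75 = 36.87°;  2α = 73.74°
edge 0: e_0 = (-1.83, -3.10);  n_0 = (-0.8611, +0.5084)
edge 2: e_2 = (+0.30, +3.16);  n_2 = (+0.9955, -0.0945)
∠(n_0, n_2) = 154.87°
δ = |180° − 154.87°| = 25.13°
25.13° ≤ 2α = 73.74°  →  valid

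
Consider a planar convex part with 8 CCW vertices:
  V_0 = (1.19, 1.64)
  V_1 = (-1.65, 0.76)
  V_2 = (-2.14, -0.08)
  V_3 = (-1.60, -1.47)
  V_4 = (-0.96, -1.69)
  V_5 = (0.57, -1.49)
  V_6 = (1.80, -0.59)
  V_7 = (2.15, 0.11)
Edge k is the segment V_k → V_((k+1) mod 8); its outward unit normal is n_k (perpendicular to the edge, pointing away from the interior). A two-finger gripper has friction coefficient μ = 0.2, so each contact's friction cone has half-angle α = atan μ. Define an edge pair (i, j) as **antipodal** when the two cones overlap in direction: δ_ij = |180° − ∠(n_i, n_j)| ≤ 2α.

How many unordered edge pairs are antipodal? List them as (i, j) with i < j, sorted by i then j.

α = atan 0.2 = 11.31°;  2α = 22.62°
n_0 = (-0.2960, +0.9552)
n_1 = (-0.8638, +0.5039)
n_2 = (-0.9321, -0.3621)
n_3 = (-0.3251, -0.9457)
n_4 = (+0.1296, -0.9916)
n_5 = (+0.5905, -0.8070)
n_6 = (+0.8944, -0.4472)
n_7 = (+0.8471, +0.5315)
  (0,1): δ = 137.47°  ·
  (0,2): δ = 85.99°  ·
  (0,3): δ = 36.19°  ·
  (0,4): δ = 9.77°  ✓
  (0,5): δ = 18.98°  ✓
  (0,6): δ = 46.22°  ·
  (0,7): δ = 104.89°  ·
  (1,2): δ = 128.51°  ·
  (1,3): δ = 78.71°  ·
  (1,4): δ = 52.30°  ·
  (1,5): δ = 23.55°  ·
  (1,6): δ = 3.69°  ✓
  (1,7): δ = 62.36°  ·
  (2,3): δ = 130.20°  ·
  (2,4): δ = 103.78°  ·
  (2,5): δ = 75.04°  ·
  (2,6): δ = 47.80°  ·
  (2,7): δ = 10.88°  ✓
  (3,4): δ = 153.58°  ·
  (3,5): δ = 124.84°  ·
  (3,6): δ = 97.59°  ·
  (3,7): δ = 38.92°  ·
  (4,5): δ = 151.25°  ·
  (4,6): δ = 124.01°  ·
  (4,7): δ = 65.34°  ·
  (5,6): δ = 152.76°  ·
  (5,7): δ = 94.09°  ·
  (6,7): δ = 121.33°  ·
antipodal pairs: 4

count = 4; pairs: (0,4), (0,5), (1,6), (2,7)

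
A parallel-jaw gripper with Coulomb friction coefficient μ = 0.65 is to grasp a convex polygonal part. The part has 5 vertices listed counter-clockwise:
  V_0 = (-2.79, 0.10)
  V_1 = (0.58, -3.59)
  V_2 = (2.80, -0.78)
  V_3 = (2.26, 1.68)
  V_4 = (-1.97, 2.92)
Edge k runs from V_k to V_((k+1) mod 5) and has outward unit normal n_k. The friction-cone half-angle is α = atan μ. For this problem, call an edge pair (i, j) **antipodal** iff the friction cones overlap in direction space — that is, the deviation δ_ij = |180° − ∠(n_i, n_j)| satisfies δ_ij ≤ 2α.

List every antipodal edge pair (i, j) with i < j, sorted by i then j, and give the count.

count = 4; pairs: (0,2), (0,3), (1,4), (2,4)

α = atan 0.65 = 33.02°;  2α = 66.05°
n_0 = (-0.7384, -0.6744)
n_1 = (+0.7847, -0.6199)
n_2 = (+0.9767, +0.2144)
n_3 = (+0.2813, +0.9596)
n_4 = (-0.9602, +0.2792)
  (0,1): δ = 80.71°  ·
  (0,2): δ = 30.02°  ✓
  (0,3): δ = 31.26°  ✓
  (0,4): δ = 121.38°  ·
  (1,2): δ = 129.31°  ·
  (1,3): δ = 68.03°  ·
  (1,4): δ = 22.10°  ✓
  (2,3): δ = 118.72°  ·
  (2,4): δ = 28.59°  ✓
  (3,4): δ = 89.88°  ·
antipodal pairs: 4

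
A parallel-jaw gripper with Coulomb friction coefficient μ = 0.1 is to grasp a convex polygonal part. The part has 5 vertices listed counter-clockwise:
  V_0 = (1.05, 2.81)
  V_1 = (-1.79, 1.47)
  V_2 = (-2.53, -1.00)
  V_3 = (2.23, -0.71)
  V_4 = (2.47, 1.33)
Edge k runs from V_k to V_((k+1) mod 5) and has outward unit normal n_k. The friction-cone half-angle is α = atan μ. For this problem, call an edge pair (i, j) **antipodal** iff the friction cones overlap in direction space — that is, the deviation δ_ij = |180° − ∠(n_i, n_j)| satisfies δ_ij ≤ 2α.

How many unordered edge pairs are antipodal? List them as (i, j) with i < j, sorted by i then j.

count = 1; pairs: (1,3)

α = atan 0.1 = 5.71°;  2α = 11.42°
n_0 = (-0.4267, +0.9044)
n_1 = (-0.9579, +0.2870)
n_2 = (+0.0608, -0.9981)
n_3 = (+0.9932, -0.1168)
n_4 = (+0.7216, +0.6923)
  (0,1): δ = 131.94°  ·
  (0,2): δ = 21.77°  ·
  (0,3): δ = 58.03°  ·
  (0,4): δ = 108.56°  ·
  (1,2): δ = 69.84°  ·
  (1,3): δ = 9.97°  ✓
  (1,4): δ = 60.49°  ·
  (2,3): δ = 100.20°  ·
  (2,4): δ = 49.67°  ·
  (3,4): δ = 129.48°  ·
antipodal pairs: 1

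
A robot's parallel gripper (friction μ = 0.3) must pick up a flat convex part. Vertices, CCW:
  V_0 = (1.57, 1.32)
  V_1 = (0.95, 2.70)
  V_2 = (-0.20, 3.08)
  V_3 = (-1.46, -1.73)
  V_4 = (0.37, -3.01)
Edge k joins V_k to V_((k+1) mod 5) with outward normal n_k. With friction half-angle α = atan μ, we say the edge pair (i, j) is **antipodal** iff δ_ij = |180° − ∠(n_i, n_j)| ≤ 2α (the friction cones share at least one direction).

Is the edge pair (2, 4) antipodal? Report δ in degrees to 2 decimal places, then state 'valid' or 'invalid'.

δ = 0.81°, valid

α = atan 0.3 = 16.70°;  2α = 33.40°
edge 2: e_2 = (-1.26, -4.81);  n_2 = (-0.9674, +0.2534)
edge 4: e_4 = (+1.20, +4.33);  n_4 = (+0.9637, -0.2671)
∠(n_2, n_4) = 179.19°
δ = |180° − 179.19°| = 0.81°
0.81° ≤ 2α = 33.40°  →  valid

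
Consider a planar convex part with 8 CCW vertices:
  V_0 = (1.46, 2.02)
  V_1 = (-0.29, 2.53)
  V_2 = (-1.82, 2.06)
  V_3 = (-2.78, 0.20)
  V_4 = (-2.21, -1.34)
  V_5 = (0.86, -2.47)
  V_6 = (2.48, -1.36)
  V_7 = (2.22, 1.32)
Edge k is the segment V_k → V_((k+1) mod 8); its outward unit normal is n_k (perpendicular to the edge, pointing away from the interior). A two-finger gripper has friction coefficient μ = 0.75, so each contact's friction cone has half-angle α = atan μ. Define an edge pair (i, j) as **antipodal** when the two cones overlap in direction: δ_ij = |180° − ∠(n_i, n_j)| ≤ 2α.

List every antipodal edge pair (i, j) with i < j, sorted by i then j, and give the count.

count = 11; pairs: (0,3), (0,4), (0,5), (1,4), (1,5), (2,5), (2,6), (3,6), (3,7), (4,6), (4,7)

α = atan 0.75 = 36.87°;  2α = 73.74°
n_0 = (+0.2798, +0.9601)
n_1 = (-0.2936, +0.9559)
n_2 = (-0.8886, +0.4586)
n_3 = (-0.9378, -0.3471)
n_4 = (-0.3454, -0.9384)
n_5 = (+0.5652, -0.8249)
n_6 = (+0.9953, +0.0966)
n_7 = (+0.6775, +0.7355)
  (0,1): δ = 146.68°  ·
  (0,2): δ = 101.05°  ·
  (0,3): δ = 53.44°  ✓
  (0,4): δ = 3.96°  ✓
  (0,5): δ = 50.67°  ✓
  (0,6): δ = 111.79°  ·
  (0,7): δ = 153.60°  ·
  (1,2): δ = 134.38°  ·
  (1,3): δ = 86.77°  ·
  (1,4): δ = 37.28°  ✓
  (1,5): δ = 17.34°  ✓
  (1,6): δ = 78.46°  ·
  (1,7): δ = 120.28°  ·
  (2,3): δ = 132.39°  ·
  (2,4): δ = 82.91°  ·
  (2,5): δ = 28.28°  ✓
  (2,6): δ = 32.84°  ✓
  (2,7): δ = 74.65°  ·
  (3,4): δ = 130.52°  ·
  (3,5): δ = 75.89°  ·
  (3,6): δ = 14.77°  ✓
  (3,7): δ = 27.04°  ✓
  (4,5): δ = 125.37°  ·
  (4,6): δ = 64.25°  ✓
  (4,7): δ = 22.44°  ✓
  (5,6): δ = 118.88°  ·
  (5,7): δ = 77.07°  ·
  (6,7): δ = 138.19°  ·
antipodal pairs: 11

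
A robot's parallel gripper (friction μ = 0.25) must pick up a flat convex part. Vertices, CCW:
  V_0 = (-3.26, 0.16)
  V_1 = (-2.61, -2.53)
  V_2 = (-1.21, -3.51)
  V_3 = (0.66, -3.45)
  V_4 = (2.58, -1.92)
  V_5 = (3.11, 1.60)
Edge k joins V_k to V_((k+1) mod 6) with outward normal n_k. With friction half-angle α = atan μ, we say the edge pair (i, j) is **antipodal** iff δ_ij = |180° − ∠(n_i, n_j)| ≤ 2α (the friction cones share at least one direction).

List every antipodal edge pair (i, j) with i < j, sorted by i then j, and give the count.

α = atan 0.25 = 14.04°;  2α = 28.07°
n_0 = (-0.9720, -0.2349)
n_1 = (-0.5735, -0.8192)
n_2 = (+0.0321, -0.9995)
n_3 = (+0.6232, -0.7821)
n_4 = (+0.9889, -0.1489)
n_5 = (-0.2205, +0.9754)
  (0,1): δ = 138.58°  ·
  (0,2): δ = 101.75°  ·
  (0,3): δ = 65.03°  ·
  (0,4): δ = 22.15°  ✓
  (0,5): δ = 89.15°  ·
  (1,2): δ = 143.17°  ·
  (1,3): δ = 106.46°  ·
  (1,4): δ = 63.57°  ·
  (1,5): δ = 47.73°  ·
  (2,3): δ = 143.29°  ·
  (2,4): δ = 100.40°  ·
  (2,5): δ = 10.90°  ✓
  (3,4): δ = 137.11°  ·
  (3,5): δ = 25.81°  ✓
  (4,5): δ = 68.70°  ·
antipodal pairs: 3

count = 3; pairs: (0,4), (2,5), (3,5)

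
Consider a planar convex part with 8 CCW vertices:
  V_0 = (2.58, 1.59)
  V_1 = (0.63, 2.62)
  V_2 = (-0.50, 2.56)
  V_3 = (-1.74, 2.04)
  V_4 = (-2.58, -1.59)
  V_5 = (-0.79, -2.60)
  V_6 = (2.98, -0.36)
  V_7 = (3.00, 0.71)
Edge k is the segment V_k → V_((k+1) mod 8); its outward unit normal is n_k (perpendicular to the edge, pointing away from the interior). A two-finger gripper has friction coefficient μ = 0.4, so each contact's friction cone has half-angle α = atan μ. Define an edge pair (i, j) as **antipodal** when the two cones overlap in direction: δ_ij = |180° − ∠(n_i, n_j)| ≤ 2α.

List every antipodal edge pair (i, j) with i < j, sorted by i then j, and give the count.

α = atan 0.4 = 21.80°;  2α = 43.60°
n_0 = (+0.4671, +0.8842)
n_1 = (-0.0530, +0.9986)
n_2 = (-0.3867, +0.9222)
n_3 = (-0.9743, +0.2254)
n_4 = (-0.4914, -0.8709)
n_5 = (+0.5108, -0.8597)
n_6 = (+0.9998, -0.0187)
n_7 = (+0.9025, +0.4307)
  (0,1): δ = 149.12°  ·
  (0,2): δ = 129.41°  ·
  (0,3): δ = 75.19°  ·
  (0,4): δ = 1.59°  ✓
  (0,5): δ = 58.56°  ·
  (0,6): δ = 116.77°  ·
  (0,7): δ = 143.36°  ·
  (1,2): δ = 160.29°  ·
  (1,3): δ = 106.07°  ·
  (1,4): δ = 32.47°  ✓
  (1,5): δ = 27.68°  ✓
  (1,6): δ = 85.89°  ·
  (1,7): δ = 112.47°  ·
  (2,3): δ = 125.78°  ·
  (2,4): δ = 52.18°  ·
  (2,5): δ = 7.97°  ✓
  (2,6): δ = 66.18°  ·
  (2,7): δ = 92.76°  ·
  (3,4): δ = 106.40°  ·
  (3,5): δ = 46.25°  ·
  (3,6): δ = 11.96°  ✓
  (3,7): δ = 38.54°  ✓
  (4,5): δ = 119.85°  ·
  (4,6): δ = 61.64°  ·
  (4,7): δ = 35.05°  ✓
  (5,6): δ = 121.79°  ·
  (5,7): δ = 95.20°  ·
  (6,7): δ = 153.42°  ·
antipodal pairs: 7

count = 7; pairs: (0,4), (1,4), (1,5), (2,5), (3,6), (3,7), (4,7)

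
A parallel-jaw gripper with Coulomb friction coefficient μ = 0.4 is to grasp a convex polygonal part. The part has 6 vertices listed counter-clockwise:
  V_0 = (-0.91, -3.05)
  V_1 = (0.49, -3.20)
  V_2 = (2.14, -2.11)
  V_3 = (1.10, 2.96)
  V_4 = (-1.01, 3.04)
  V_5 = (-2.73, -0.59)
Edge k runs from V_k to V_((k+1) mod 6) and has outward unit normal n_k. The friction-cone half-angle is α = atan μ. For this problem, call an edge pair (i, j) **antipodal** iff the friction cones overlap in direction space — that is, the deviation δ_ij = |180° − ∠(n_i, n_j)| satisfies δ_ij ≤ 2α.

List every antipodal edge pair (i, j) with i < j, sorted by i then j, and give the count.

count = 5; pairs: (0,3), (1,3), (1,4), (2,4), (2,5)

α = atan 0.4 = 21.80°;  2α = 43.60°
n_0 = (-0.1065, -0.9943)
n_1 = (+0.5512, -0.8344)
n_2 = (+0.9796, +0.2009)
n_3 = (+0.0379, +0.9993)
n_4 = (-0.9037, +0.4282)
n_5 = (-0.8039, -0.5948)
  (0,1): δ = 140.44°  ·
  (0,2): δ = 72.29°  ·
  (0,3): δ = 3.94°  ✓
  (0,4): δ = 70.76°  ·
  (0,5): δ = 132.61°  ·
  (1,2): δ = 111.86°  ·
  (1,3): δ = 35.62°  ✓
  (1,4): δ = 31.20°  ✓
  (1,5): δ = 93.05°  ·
  (2,3): δ = 103.76°  ·
  (2,4): δ = 36.95°  ✓
  (2,5): δ = 24.90°  ✓
  (3,4): δ = 113.18°  ·
  (3,5): δ = 51.33°  ·
  (4,5): δ = 118.15°  ·
antipodal pairs: 5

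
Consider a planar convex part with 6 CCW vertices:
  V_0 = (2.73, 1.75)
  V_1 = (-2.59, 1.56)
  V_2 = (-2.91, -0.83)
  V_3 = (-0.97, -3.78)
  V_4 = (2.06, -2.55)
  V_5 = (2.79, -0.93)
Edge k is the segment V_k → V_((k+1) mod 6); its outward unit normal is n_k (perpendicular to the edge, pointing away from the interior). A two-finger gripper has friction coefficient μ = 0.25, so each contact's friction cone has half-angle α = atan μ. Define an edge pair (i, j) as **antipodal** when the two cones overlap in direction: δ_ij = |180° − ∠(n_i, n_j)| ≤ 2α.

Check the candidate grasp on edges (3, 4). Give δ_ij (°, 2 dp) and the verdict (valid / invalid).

δ = 136.35°, invalid

α = atan 0.25 = 14.04°;  2α = 28.07°
edge 3: e_3 = (+3.03, +1.23);  n_3 = (+0.3761, -0.9266)
edge 4: e_4 = (+0.73, +1.62);  n_4 = (+0.9117, -0.4108)
∠(n_3, n_4) = 43.65°
δ = |180° − 43.65°| = 136.35°
136.35° > 2α = 28.07°  →  invalid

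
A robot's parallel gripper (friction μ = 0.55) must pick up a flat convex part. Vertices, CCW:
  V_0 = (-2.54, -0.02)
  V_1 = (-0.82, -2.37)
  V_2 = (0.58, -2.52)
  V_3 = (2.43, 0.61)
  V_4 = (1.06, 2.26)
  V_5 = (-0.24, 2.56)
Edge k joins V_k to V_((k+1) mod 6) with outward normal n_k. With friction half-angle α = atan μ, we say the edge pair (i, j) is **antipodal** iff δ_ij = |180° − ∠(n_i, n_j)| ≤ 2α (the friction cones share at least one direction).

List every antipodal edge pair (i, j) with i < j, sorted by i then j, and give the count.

α = atan 0.55 = 28.81°;  2α = 57.62°
n_0 = (-0.8070, -0.5906)
n_1 = (-0.1065, -0.9943)
n_2 = (+0.8609, -0.5088)
n_3 = (+0.7694, +0.6388)
n_4 = (+0.2249, +0.9744)
n_5 = (-0.7465, +0.6654)
  (0,1): δ = 132.32°  ·
  (0,2): δ = 66.79°  ·
  (0,3): δ = 3.50°  ✓
  (0,4): δ = 40.80°  ✓
  (0,5): δ = 102.08°  ·
  (1,2): δ = 114.47°  ·
  (1,3): δ = 44.18°  ✓
  (1,4): δ = 6.88°  ✓
  (1,5): δ = 54.40°  ✓
  (2,3): δ = 109.71°  ·
  (2,4): δ = 72.41°  ·
  (2,5): δ = 11.13°  ✓
  (3,4): δ = 142.70°  ·
  (3,5): δ = 81.42°  ·
  (4,5): δ = 118.72°  ·
antipodal pairs: 6

count = 6; pairs: (0,3), (0,4), (1,3), (1,4), (1,5), (2,5)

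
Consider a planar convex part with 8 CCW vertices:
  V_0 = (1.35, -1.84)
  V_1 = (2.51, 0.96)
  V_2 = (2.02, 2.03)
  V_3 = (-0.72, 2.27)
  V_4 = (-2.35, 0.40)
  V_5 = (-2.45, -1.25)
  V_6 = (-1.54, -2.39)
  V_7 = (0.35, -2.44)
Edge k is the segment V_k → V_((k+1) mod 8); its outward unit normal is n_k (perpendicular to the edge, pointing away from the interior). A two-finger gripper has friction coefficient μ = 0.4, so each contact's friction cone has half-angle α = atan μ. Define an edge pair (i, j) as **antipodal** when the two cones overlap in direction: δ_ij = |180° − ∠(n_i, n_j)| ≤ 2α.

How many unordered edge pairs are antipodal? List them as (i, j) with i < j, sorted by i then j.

α = atan 0.4 = 21.80°;  2α = 43.60°
n_0 = (+0.9239, -0.3827)
n_1 = (+0.9092, +0.4164)
n_2 = (+0.0873, +0.9962)
n_3 = (-0.7538, +0.6571)
n_4 = (-0.9982, +0.0605)
n_5 = (-0.7815, -0.6239)
n_6 = (-0.0264, -0.9997)
n_7 = (+0.5145, -0.8575)
  (0,1): δ = 132.89°  ·
  (0,2): δ = 72.50°  ·
  (0,3): δ = 18.57°  ✓
  (0,4): δ = 19.04°  ✓
  (0,5): δ = 61.10°  ·
  (0,6): δ = 110.99°  ·
  (0,7): δ = 143.47°  ·
  (1,2): δ = 119.61°  ·
  (1,3): δ = 65.68°  ·
  (1,4): δ = 28.07°  ✓
  (1,5): δ = 13.99°  ✓
  (1,6): δ = 63.88°  ·
  (1,7): δ = 96.36°  ·
  (2,3): δ = 126.07°  ·
  (2,4): δ = 88.46°  ·
  (2,5): δ = 46.40°  ·
  (2,6): δ = 3.49°  ✓
  (2,7): δ = 35.97°  ✓
  (3,4): δ = 142.39°  ·
  (3,5): δ = 100.32°  ·
  (3,6): δ = 50.44°  ·
  (3,7): δ = 17.96°  ✓
  (4,5): δ = 137.93°  ·
  (4,6): δ = 88.05°  ·
  (4,7): δ = 55.57°  ·
  (5,6): δ = 130.11°  ·
  (5,7): δ = 97.63°  ·
  (6,7): δ = 147.52°  ·
antipodal pairs: 7

count = 7; pairs: (0,3), (0,4), (1,4), (1,5), (2,6), (2,7), (3,7)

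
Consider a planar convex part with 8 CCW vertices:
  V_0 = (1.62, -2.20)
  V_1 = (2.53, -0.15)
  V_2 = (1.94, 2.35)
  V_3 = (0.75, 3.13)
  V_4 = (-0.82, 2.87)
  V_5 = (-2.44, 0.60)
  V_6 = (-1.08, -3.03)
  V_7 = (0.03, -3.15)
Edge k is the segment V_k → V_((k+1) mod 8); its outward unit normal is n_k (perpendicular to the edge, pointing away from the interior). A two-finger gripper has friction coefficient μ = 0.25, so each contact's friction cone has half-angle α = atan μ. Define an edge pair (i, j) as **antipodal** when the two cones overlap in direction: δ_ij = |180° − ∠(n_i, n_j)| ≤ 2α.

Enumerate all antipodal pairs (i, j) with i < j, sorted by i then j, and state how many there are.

α = atan 0.25 = 14.04°;  2α = 28.07°
n_0 = (+0.9140, -0.4057)
n_1 = (+0.9733, +0.2297)
n_2 = (+0.5482, +0.8364)
n_3 = (-0.1634, +0.9866)
n_4 = (-0.8140, +0.5809)
n_5 = (-0.9364, -0.3508)
n_6 = (-0.1075, -0.9942)
n_7 = (+0.5129, -0.8584)
  (0,1): δ = 142.78°  ·
  (0,2): δ = 99.31°  ·
  (0,3): δ = 56.66°  ·
  (0,4): δ = 11.58°  ✓
  (0,5): δ = 44.48°  ·
  (0,6): δ = 107.77°  ·
  (0,7): δ = 144.79°  ·
  (1,2): δ = 136.52°  ·
  (1,3): δ = 93.88°  ·
  (1,4): δ = 48.79°  ·
  (1,5): δ = 7.26°  ✓
  (1,6): δ = 70.55°  ·
  (1,7): δ = 107.58°  ·
  (2,3): δ = 137.35°  ·
  (2,4): δ = 92.27°  ·
  (2,5): δ = 36.22°  ·
  (2,6): δ = 27.07°  ✓
  (2,7): δ = 64.10°  ·
  (3,4): δ = 134.92°  ·
  (3,5): δ = 78.86°  ·
  (3,6): δ = 15.57°  ✓
  (3,7): δ = 21.45°  ✓
  (4,5): δ = 123.95°  ·
  (4,6): δ = 60.66°  ·
  (4,7): δ = 23.63°  ✓
  (5,6): δ = 116.71°  ·
  (5,7): δ = 79.68°  ·
  (6,7): δ = 142.97°  ·
antipodal pairs: 6

count = 6; pairs: (0,4), (1,5), (2,6), (3,6), (3,7), (4,7)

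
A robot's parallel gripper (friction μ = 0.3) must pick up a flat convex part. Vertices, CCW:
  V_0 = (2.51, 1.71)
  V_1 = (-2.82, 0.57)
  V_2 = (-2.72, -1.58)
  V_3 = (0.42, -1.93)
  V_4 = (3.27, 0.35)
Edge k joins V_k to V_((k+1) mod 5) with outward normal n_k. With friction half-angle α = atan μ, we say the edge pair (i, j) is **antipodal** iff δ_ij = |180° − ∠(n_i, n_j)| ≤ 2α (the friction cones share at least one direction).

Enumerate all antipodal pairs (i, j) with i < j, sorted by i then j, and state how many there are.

count = 3; pairs: (0,2), (0,3), (1,4)

α = atan 0.3 = 16.70°;  2α = 33.40°
n_0 = (-0.2092, +0.9779)
n_1 = (-0.9989, -0.0465)
n_2 = (-0.1108, -0.9938)
n_3 = (+0.6247, -0.7809)
n_4 = (+0.8729, +0.4878)
  (0,1): δ = 99.41°  ·
  (0,2): δ = 18.43°  ✓
  (0,3): δ = 26.59°  ✓
  (0,4): δ = 107.12°  ·
  (1,2): δ = 99.02°  ·
  (1,3): δ = 54.00°  ·
  (1,4): δ = 26.53°  ✓
  (2,3): δ = 134.98°  ·
  (2,4): δ = 54.44°  ·
  (3,4): δ = 99.46°  ·
antipodal pairs: 3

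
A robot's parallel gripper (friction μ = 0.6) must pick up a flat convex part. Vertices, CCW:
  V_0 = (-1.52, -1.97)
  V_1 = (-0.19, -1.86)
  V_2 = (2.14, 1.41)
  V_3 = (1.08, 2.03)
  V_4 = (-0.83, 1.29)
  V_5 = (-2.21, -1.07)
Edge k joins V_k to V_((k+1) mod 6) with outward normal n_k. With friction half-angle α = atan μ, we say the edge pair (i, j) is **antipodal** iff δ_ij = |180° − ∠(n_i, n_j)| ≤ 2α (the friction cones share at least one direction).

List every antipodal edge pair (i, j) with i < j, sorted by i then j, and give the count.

count = 6; pairs: (0,2), (0,3), (0,4), (1,3), (1,4), (2,5)

α = atan 0.6 = 30.96°;  2α = 61.93°
n_0 = (+0.0824, -0.9966)
n_1 = (+0.8144, -0.5803)
n_2 = (+0.5049, +0.8632)
n_3 = (-0.3613, +0.9325)
n_4 = (-0.8632, +0.5048)
n_5 = (-0.7936, -0.6084)
  (0,1): δ = 130.20°  ·
  (0,2): δ = 35.05°  ✓
  (0,3): δ = 16.45°  ✓
  (0,4): δ = 54.96°  ✓
  (0,5): δ = 122.75°  ·
  (1,2): δ = 84.85°  ·
  (1,3): δ = 33.35°  ✓
  (1,4): δ = 5.15°  ✓
  (1,5): δ = 72.95°  ·
  (2,3): δ = 128.50°  ·
  (2,4): δ = 89.99°  ·
  (2,5): δ = 22.20°  ✓
  (3,4): δ = 141.49°  ·
  (3,5): δ = 73.70°  ·
  (4,5): δ = 112.21°  ·
antipodal pairs: 6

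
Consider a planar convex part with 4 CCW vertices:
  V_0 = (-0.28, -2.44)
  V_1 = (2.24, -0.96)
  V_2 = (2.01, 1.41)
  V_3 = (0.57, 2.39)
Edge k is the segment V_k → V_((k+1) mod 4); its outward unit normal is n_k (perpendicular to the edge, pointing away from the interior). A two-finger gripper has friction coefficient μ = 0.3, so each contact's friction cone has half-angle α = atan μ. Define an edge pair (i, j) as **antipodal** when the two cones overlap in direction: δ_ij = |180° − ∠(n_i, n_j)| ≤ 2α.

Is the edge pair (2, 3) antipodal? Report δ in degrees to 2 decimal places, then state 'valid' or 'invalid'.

α = atan 0.3 = 16.70°;  2α = 33.40°
edge 2: e_2 = (-1.44, +0.98);  n_2 = (+0.5626, +0.8267)
edge 3: e_3 = (-0.85, -4.83);  n_3 = (-0.9849, +0.1733)
∠(n_2, n_3) = 114.26°
δ = |180° − 114.26°| = 65.74°
65.74° > 2α = 33.40°  →  invalid

δ = 65.74°, invalid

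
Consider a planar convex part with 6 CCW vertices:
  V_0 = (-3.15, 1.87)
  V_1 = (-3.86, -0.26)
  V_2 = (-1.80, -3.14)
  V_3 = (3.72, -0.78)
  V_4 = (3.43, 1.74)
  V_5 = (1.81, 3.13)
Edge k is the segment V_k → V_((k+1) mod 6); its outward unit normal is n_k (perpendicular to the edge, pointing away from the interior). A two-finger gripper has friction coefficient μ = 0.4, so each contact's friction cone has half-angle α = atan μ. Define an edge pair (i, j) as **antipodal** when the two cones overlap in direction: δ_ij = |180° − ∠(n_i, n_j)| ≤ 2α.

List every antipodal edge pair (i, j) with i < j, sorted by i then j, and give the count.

α = atan 0.4 = 21.80°;  2α = 43.60°
n_0 = (-0.9487, +0.3162)
n_1 = (-0.8134, -0.5818)
n_2 = (+0.3931, -0.9195)
n_3 = (+0.9934, +0.1143)
n_4 = (+0.6512, +0.7589)
n_5 = (-0.2462, +0.9692)
  (0,1): δ = 125.99°  ·
  (0,2): δ = 48.42°  ·
  (0,3): δ = 25.00°  ✓
  (0,4): δ = 67.80°  ·
  (0,5): δ = 122.69°  ·
  (1,2): δ = 102.43°  ·
  (1,3): δ = 29.01°  ✓
  (1,4): δ = 13.79°  ✓
  (1,5): δ = 68.68°  ·
  (2,3): δ = 106.58°  ·
  (2,4): δ = 63.78°  ·
  (2,5): δ = 8.89°  ✓
  (3,4): δ = 137.20°  ·
  (3,5): δ = 82.31°  ·
  (4,5): δ = 125.12°  ·
antipodal pairs: 4

count = 4; pairs: (0,3), (1,3), (1,4), (2,5)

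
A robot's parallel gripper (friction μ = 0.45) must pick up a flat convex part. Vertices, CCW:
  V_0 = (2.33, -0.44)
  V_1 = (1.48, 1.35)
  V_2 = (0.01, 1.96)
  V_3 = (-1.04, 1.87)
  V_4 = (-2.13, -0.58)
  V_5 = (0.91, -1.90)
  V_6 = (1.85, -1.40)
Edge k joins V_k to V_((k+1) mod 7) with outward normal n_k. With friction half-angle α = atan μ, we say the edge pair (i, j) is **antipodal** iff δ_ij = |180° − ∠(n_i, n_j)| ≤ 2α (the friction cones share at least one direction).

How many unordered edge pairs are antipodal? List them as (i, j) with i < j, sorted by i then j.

count = 6; pairs: (0,4), (1,4), (2,4), (2,5), (3,5), (3,6)

α = atan 0.45 = 24.23°;  2α = 48.46°
n_0 = (+0.9033, +0.4290)
n_1 = (+0.3833, +0.9236)
n_2 = (-0.0854, +0.9963)
n_3 = (-0.9137, +0.4065)
n_4 = (-0.3983, -0.9173)
n_5 = (+0.4696, -0.8829)
n_6 = (+0.8944, -0.4472)
  (0,1): δ = 137.94°  ·
  (0,2): δ = 110.50°  ·
  (0,3): δ = 49.39°  ·
  (0,4): δ = 41.13°  ✓
  (0,5): δ = 92.61°  ·
  (0,6): δ = 128.03°  ·
  (1,2): δ = 152.56°  ·
  (1,3): δ = 91.45°  ·
  (1,4): δ = 0.93°  ✓
  (1,5): δ = 50.55°  ·
  (1,6): δ = 85.97°  ·
  (2,3): δ = 118.88°  ·
  (2,4): δ = 28.37°  ✓
  (2,5): δ = 23.11°  ✓
  (2,6): δ = 58.54°  ·
  (3,4): δ = 89.49°  ·
  (3,5): δ = 38.01°  ✓
  (3,6): δ = 2.58°  ✓
  (4,5): δ = 128.52°  ·
  (4,6): δ = 93.09°  ·
  (5,6): δ = 144.57°  ·
antipodal pairs: 6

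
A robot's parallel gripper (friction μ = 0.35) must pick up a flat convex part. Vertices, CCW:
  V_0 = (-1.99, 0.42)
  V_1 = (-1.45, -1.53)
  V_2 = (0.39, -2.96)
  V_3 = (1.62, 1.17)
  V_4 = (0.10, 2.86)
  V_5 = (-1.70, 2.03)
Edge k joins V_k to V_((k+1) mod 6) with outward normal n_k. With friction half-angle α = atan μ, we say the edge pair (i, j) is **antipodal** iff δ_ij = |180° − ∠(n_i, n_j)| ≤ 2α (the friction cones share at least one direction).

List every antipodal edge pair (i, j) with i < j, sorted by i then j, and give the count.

α = atan 0.35 = 19.29°;  2α = 38.58°
n_0 = (-0.9637, -0.2669)
n_1 = (-0.6136, -0.7896)
n_2 = (+0.9584, -0.2854)
n_3 = (+0.7435, +0.6687)
n_4 = (-0.4187, +0.9081)
n_5 = (-0.9842, +0.1773)
  (0,1): δ = 143.33°  ·
  (0,2): δ = 32.06°  ✓
  (0,3): δ = 26.49°  ✓
  (0,4): δ = 99.28°  ·
  (0,5): δ = 154.31°  ·
  (1,2): δ = 68.73°  ·
  (1,3): δ = 10.18°  ✓
  (1,4): δ = 62.61°  ·
  (1,5): δ = 117.64°  ·
  (2,3): δ = 121.45°  ·
  (2,4): δ = 48.66°  ·
  (2,5): δ = 6.37°  ✓
  (3,4): δ = 107.21°  ·
  (3,5): δ = 52.18°  ·
  (4,5): δ = 124.97°  ·
antipodal pairs: 4

count = 4; pairs: (0,2), (0,3), (1,3), (2,5)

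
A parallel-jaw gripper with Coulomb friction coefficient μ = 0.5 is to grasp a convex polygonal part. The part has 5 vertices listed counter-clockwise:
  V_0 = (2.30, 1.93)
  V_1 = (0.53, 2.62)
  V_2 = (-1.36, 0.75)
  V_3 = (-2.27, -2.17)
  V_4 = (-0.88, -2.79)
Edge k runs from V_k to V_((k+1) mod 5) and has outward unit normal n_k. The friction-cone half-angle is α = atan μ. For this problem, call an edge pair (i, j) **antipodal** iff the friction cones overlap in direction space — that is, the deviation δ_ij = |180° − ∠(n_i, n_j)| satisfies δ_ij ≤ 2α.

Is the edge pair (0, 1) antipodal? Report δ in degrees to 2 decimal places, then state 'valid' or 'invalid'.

δ = 114.01°, invalid

α = atan 0.5 = 26.57°;  2α = 53.13°
edge 0: e_0 = (-1.77, +0.69);  n_0 = (+0.3632, +0.9317)
edge 1: e_1 = (-1.89, -1.87);  n_1 = (-0.7033, +0.7109)
∠(n_0, n_1) = 65.99°
δ = |180° − 65.99°| = 114.01°
114.01° > 2α = 53.13°  →  invalid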